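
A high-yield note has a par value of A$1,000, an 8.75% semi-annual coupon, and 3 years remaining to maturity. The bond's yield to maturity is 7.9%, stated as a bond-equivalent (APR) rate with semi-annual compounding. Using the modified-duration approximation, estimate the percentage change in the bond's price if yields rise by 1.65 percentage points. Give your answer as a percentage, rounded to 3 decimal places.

Periodic yield y = 0.0395. Modified duration first:
  t   CF        PV=CF/(1+0.0395)^t    t·PV
  1        43.75        42.0875        42.0875
  2        43.75        40.4883        80.9765
  3        43.75        38.9497       116.8492
  4        43.75        37.4697       149.8788
  5        43.75        36.0459       180.2294
  6     1,043.75       827.2743     4,963.6457
  Σ                  1,022.3154     5,533.6671
P = 1,022.3154; D_Mac = 5.41288 half-year periods = 2.70644 yrs; D_mod = 2.70644/(1+0.0395) = 2.60360 yrs.
ΔP/P ≈ -D_mod · Δy = -2.60360 × (+0.0165) = -0.042959 = -4.2959%.

-4.296%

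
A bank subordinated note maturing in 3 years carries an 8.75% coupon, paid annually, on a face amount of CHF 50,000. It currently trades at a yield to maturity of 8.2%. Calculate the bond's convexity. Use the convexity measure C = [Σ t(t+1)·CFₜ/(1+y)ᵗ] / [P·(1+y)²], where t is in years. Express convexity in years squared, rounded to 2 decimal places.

With y = 0.082:
  t   CF        PV=CF/(1+0.082)^t    t·PV        t(t+1)·PV
  1     4,375.00     4,043.4381     4,043.4381       8,086.8762
  2     4,375.00     3,737.0038     7,474.0075      22,422.0226
  3    54,375.00    42,925.7100   128,777.1301     515,108.5205
  Σ                 50,706.1519   140,294.5757     545,617.4193
P = 50,706.1519.
Convexity = Σ t(t+1)·PV / [P·(1+y)²] = 545,617.4193 / (50,706.1519 × 1.170724) = 9.19122.

9.19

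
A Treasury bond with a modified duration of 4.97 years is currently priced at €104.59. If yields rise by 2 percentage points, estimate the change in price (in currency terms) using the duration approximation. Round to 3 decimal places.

Duration approximation: ΔP/P ≈ -D_mod · Δy = -4.97 × (+0.02) = -0.099400.
ΔP ≈ 104.59 × (-0.099400) = -10.396246.

-€10.396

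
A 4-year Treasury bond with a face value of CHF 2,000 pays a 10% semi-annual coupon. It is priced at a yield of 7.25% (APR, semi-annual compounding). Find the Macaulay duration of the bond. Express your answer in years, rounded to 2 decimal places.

3.42 years

Periodic yield y = 0.03625. Discount each cash flow and weight by its period:
  t   CF        PV=CF/(1+0.03625)^t    t·PV
  1       100.00        96.5018        96.5018
  2       100.00        93.1260       186.2520
  3       100.00        89.8683       269.6048
  4       100.00        86.7245       346.8980
  5       100.00        83.6907       418.4536
  6       100.00        80.7631       484.5783
  7       100.00        77.9378       545.5647
  8     2,100.00     1,579.4393    12,635.5146
  Σ                  2,188.0515    14,983.3678
Price P = Σ PV = 2,188.0515.
Macaulay duration = Σ(t·PV) / P = 14,983.3678 / 2,188.0515 = 6.84781 half-year periods.
In years: 6.84781 / 2 = 3.42391 years.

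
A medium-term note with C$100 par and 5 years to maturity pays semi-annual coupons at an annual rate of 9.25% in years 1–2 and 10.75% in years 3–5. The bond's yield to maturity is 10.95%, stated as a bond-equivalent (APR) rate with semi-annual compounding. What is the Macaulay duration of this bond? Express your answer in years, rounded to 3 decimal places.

Periodic yield y = 0.05475. Discount each cash flow and weight by its period:
  t   CF        PV=CF/(1+0.05475)^t    t·PV
  1        4.625         4.3849         4.3849
  2        4.625         4.1573         8.3146
  3        4.625         3.9415        11.8245
  4        4.625         3.7369        14.9477
  5        5.375         4.1175        20.5874
  6        5.375         3.9037        23.4225
  7        5.375         3.7011        25.9078
  8        5.375         3.5090        28.0719
  9        5.375         3.3268        29.9416
  10     105.375        61.8361       618.3612
  Σ                     96.6150       785.7641
Price P = Σ PV = 96.6150.
Macaulay duration = Σ(t·PV) / P = 785.7641 / 96.6150 = 8.13295 half-year periods.
In years: 8.13295 / 2 = 4.06647 years.

4.066 years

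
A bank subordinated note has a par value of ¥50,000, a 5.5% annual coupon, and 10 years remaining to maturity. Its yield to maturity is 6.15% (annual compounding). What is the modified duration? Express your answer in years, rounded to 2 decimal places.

7.44 years

Periodic yield y = 0.0615. First find Macaulay duration:
  t   CF        PV=CF/(1+0.0615)^t    t·PV
  1     2,750.00     2,590.6736     2,590.6736
  2     2,750.00     2,440.5780     4,881.1561
  3     2,750.00     2,299.1785     6,897.5356
  4     2,750.00     2,165.9713     8,663.8852
  5     2,750.00     2,040.4817    10,202.4084
  6     2,750.00     1,922.2625    11,533.5752
  7     2,750.00     1,810.8926    12,676.2485
  8     2,750.00     1,705.9752    13,647.8014
  9     2,750.00     1,607.1363    14,464.2266
  10   52,750.00    29,041.7297   290,417.2970
  Σ                 47,624.8795   375,974.8076
P = 47,624.8795; Macaulay duration = 375,974.8076 / 47,624.8795 = 7.89450 years.
Modified duration = D_Mac / (1 + y) = 7.89450 / 1.0615 = 7.43712 years.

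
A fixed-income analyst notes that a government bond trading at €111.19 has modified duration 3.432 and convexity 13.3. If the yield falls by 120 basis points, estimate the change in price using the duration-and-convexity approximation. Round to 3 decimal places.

Duration effect: -D_mod·Δy = -3.432 × (-0.012) = +0.041184
Convexity effect: ½·C·(Δy)² = 0.5 × 13.3 × (-0.012)² = +0.0009576
ΔP/P ≈ +0.041184 + 0.0009576 = +0.0421416
ΔP ≈ 111.19 × (+0.0421416) = +4.685724504.

+€4.686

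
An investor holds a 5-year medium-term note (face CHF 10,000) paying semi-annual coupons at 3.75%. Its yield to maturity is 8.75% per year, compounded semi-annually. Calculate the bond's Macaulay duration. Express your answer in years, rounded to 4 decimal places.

4.5478 years

Periodic yield y = 0.04375. Discount each cash flow and weight by its period:
  t   CF        PV=CF/(1+0.04375)^t    t·PV
  1       187.50       179.6407       179.6407
  2       187.50       172.1109       344.2217
  3       187.50       164.8966       494.6899
  4       187.50       157.9848       631.9392
  5       187.50       151.3627       756.8134
  6       187.50       145.0181       870.1089
  7       187.50       138.9395       972.5768
  8       187.50       133.1157     1,064.9258
  9       187.50       127.5360     1,147.8242
  10   10,187.50     6,639.0010    66,390.0104
  Σ                  8,009.6062    72,852.7511
Price P = Σ PV = 8,009.6062.
Macaulay duration = Σ(t·PV) / P = 72,852.7511 / 8,009.6062 = 9.09567 half-year periods.
In years: 9.09567 / 2 = 4.54784 years.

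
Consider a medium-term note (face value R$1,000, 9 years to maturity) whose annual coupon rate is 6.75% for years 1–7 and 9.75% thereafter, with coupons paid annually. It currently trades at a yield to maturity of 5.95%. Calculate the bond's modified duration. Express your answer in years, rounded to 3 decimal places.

6.734 years

Periodic yield y = 0.0595. First find Macaulay duration:
  t   CF        PV=CF/(1+0.0595)^t    t·PV
  1        67.50        63.7093        63.7093
  2        67.50        60.1315       120.2629
  3        67.50        56.7546       170.2637
  4        67.50        53.5673       214.2693
  5        67.50        50.5591       252.7953
  6        67.50        47.7197       286.3184
  7        67.50        45.0399       315.2790
  8        97.50        61.4040       491.2323
  9     1,097.50       652.3729     5,871.3557
  Σ                  1,091.2582     7,785.4859
P = 1,091.2582; Macaulay duration = 7,785.4859 / 1,091.2582 = 7.13441 years.
Modified duration = D_Mac / (1 + y) = 7.13441 / 1.0595 = 6.73375 years.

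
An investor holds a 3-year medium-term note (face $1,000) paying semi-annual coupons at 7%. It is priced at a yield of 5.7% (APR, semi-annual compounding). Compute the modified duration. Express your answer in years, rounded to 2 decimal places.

Periodic yield y = 0.0285. First find Macaulay duration:
  t   CF        PV=CF/(1+0.0285)^t    t·PV
  1        35.00        34.0301        34.0301
  2        35.00        33.0872        66.1743
  3        35.00        32.1703        96.5109
  4        35.00        31.2789       125.1154
  5        35.00        30.4121       152.0606
  6     1,035.00       874.4089     5,246.4535
  Σ                  1,035.3875     5,720.3448
P = 1,035.3875; Macaulay duration = 5,720.3448 / 1,035.3875 = 5.52483 half-year periods = 2.76242 years.
Modified duration = D_Mac / (1 + y) = 2.76242 / 1.0285 = 2.68587 years.

2.69 years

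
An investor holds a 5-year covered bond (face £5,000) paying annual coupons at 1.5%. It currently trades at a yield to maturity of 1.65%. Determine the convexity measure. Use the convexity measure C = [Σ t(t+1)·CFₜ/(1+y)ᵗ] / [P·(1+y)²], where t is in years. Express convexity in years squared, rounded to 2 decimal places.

With y = 0.0165:
  t   CF        PV=CF/(1+0.0165)^t    t·PV        t(t+1)·PV
  1        75.00        73.7826        73.7826         147.5652
  2        75.00        72.5849       145.1699         435.5096
  3        75.00        71.4067       214.2202         856.8807
  4        75.00        70.2476       280.9906       1,404.9528
  5     5,075.00     4,676.2652    23,381.3259     140,287.9556
  Σ                  4,964.2871    24,095.4891     143,132.8639
P = 4,964.2871.
Convexity = Σ t(t+1)·PV / [P·(1+y)²] = 143,132.8639 / (4,964.2871 × 1.033272) = 27.90408.

27.90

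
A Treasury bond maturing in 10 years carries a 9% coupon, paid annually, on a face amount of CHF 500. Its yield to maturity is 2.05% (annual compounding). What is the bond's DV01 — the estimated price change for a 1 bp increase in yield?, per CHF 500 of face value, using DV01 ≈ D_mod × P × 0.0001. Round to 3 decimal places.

CHF 0.611

Periodic yield y = 0.0205.
  t   CF        PV=CF/(1+0.0205)^t    t·PV
  1        45.00        44.0960        44.0960
  2        45.00        43.2102        86.4204
  3        45.00        42.3422       127.0266
  4        45.00        41.4916       165.9665
  5        45.00        40.6581       203.2907
  6        45.00        39.8414       239.0483
  7        45.00        39.0410       273.2873
  8        45.00        38.2568       306.0543
  9        45.00        37.4883       337.3945
  10      545.00       444.9041     4,449.0410
  Σ                    811.3298     6,231.6257
P = 811.3298; D_Mac = 7.68076 yrs; D_mod = 7.52646 yrs.
DV01 ≈ 7.52646 × 811.3298 × 0.0001 = 0.610644.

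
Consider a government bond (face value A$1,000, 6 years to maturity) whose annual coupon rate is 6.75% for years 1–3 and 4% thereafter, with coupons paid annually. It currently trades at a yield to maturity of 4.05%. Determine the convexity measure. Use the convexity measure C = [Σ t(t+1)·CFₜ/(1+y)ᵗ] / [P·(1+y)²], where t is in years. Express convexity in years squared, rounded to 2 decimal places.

32.10

With y = 0.0405:
  t   CF        PV=CF/(1+0.0405)^t    t·PV        t(t+1)·PV
  1        67.50        64.8727        64.8727         129.7453
  2        67.50        62.3476       124.6952         374.0855
  3        67.50        59.9208       179.7624         719.0495
  4        40.00        34.1265       136.5060         682.5298
  5        40.00        32.7982       163.9908         983.9450
  6     1,040.00       819.5601     4,917.3609      34,421.5262
  Σ                  1,073.6258     5,587.1879      37,310.8813
P = 1,073.6258.
Convexity = Σ t(t+1)·PV / [P·(1+y)²] = 37,310.8813 / (1,073.6258 × 1.082640) = 32.09951.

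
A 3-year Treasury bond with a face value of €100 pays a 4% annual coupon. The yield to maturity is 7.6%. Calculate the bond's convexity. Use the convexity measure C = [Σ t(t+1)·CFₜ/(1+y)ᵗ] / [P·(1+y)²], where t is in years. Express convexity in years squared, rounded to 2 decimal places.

9.81

With y = 0.076:
  t   CF        PV=CF/(1+0.076)^t    t·PV        t(t+1)·PV
  1         4.00         3.7175         3.7175           7.4349
  2         4.00         3.4549         6.9098          20.7294
  3       104.00        83.4827       250.4481       1,001.7925
  Σ                     90.6551       261.0754       1,029.9568
P = 90.6551.
Convexity = Σ t(t+1)·PV / [P·(1+y)²] = 1,029.9568 / (90.6551 × 1.157776) = 9.81301.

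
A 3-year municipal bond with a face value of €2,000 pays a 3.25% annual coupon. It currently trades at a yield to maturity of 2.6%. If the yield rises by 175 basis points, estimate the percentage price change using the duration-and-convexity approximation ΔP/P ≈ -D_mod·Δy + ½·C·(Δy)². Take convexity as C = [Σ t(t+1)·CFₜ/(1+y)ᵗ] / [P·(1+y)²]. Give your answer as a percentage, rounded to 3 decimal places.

With y = 0.026:
  t   CF        PV=CF/(1+0.026)^t    t·PV        t(t+1)·PV
  1        65.00        63.3528        63.3528         126.7057
  2        65.00        61.7474       123.4948         370.4844
  3     2,065.00     1,911.9564     5,735.8691      22,943.4762
  Σ                  2,037.0566     5,922.7167      23,440.6662
P = 2,037.0566; D_Mac = 2.90749 yrs; D_mod = 2.83381 yrs; C = 10.93131.
Duration effect: -2.83381 × (+0.0175) = -0.049592
Convexity effect: 0.5 × 10.93131 × (0.0175)² = +0.0016739
ΔP/P ≈ -0.049592 + 0.0016739 = -0.047918 = -4.7918%.

-4.792%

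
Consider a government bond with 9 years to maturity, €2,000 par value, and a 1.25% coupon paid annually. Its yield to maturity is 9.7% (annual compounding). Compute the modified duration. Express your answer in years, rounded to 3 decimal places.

7.601 years

Periodic yield y = 0.097. First find Macaulay duration:
  t   CF        PV=CF/(1+0.097)^t    t·PV
  1        25.00        22.7894        22.7894
  2        25.00        20.7743        41.5486
  3        25.00        18.9374        56.8122
  4        25.00        17.2629        69.0516
  5        25.00        15.7365        78.6823
  6        25.00        14.3450        86.0699
  7        25.00        13.0766        91.5359
  8        25.00        11.9203        95.3624
  9     2,025.00       880.1676     7,921.5084
  Σ                  1,015.0099     8,463.3607
P = 1,015.0099; Macaulay duration = 8,463.3607 / 1,015.0099 = 8.33820 years.
Modified duration = D_Mac / (1 + y) = 8.33820 / 1.097 = 7.60092 years.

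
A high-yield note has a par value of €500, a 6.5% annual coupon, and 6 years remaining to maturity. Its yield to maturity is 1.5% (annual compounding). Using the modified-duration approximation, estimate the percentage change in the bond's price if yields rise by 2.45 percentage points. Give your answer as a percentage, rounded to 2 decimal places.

Periodic yield y = 0.015. Modified duration first:
  t   CF        PV=CF/(1+0.015)^t    t·PV
  1        32.50        32.0197        32.0197
  2        32.50        31.5465        63.0930
  3        32.50        31.0803        93.2409
  4        32.50        30.6210       122.4839
  5        32.50        30.1685       150.8423
  6       532.50       486.9937     2,921.9623
  Σ                    642.4297     3,383.6422
P = 642.4297; D_Mac = 5.26695 yrs; D_mod = 5.26695/(1+0.015) = 5.18911 yrs.
ΔP/P ≈ -D_mod · Δy = -5.18911 × (+0.0245) = -0.127133 = -12.7133%.

-12.71%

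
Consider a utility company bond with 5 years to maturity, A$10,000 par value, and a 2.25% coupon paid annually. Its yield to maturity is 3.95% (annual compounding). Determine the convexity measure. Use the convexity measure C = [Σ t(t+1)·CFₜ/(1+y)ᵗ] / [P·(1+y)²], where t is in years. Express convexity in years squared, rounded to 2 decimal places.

With y = 0.0395:
  t   CF        PV=CF/(1+0.0395)^t    t·PV        t(t+1)·PV
  1       225.00       216.4502       216.4502         432.9004
  2       225.00       208.2253       416.4506       1,249.3519
  3       225.00       200.3130       600.9389       2,403.7555
  4       225.00       192.7013       770.8050       3,854.0251
  5    10,225.00     8,424.4363    42,122.1813     252,733.0876
  Σ                  9,242.1260    44,126.8260     260,673.1205
P = 9,242.1260.
Convexity = Σ t(t+1)·PV / [P·(1+y)²] = 260,673.1205 / (9,242.1260 × 1.080560) = 26.10210.

26.10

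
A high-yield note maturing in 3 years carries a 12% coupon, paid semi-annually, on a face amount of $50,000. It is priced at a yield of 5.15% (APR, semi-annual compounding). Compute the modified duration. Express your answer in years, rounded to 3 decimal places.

Periodic yield y = 0.02575. First find Macaulay duration:
  t   CF        PV=CF/(1+0.02575)^t    t·PV
  1     3,000.00     2,924.6893     2,924.6893
  2     3,000.00     2,851.2691     5,702.5381
  3     3,000.00     2,779.6920     8,339.0760
  4     3,000.00     2,709.9118    10,839.6471
  5     3,000.00     2,641.8833    13,209.4164
  6    53,000.00    45,501.6050   273,009.6299
  Σ                 59,409.0504   314,024.9968
P = 59,409.0504; Macaulay duration = 314,024.9968 / 59,409.0504 = 5.28581 half-year periods = 2.64291 years.
Modified duration = D_Mac / (1 + y) = 2.64291 / 1.02575 = 2.57656 years.

2.577 years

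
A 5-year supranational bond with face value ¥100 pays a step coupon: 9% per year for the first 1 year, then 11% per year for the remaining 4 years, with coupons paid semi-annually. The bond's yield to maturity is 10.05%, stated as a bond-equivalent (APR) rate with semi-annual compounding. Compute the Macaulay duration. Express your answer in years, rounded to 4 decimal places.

4.0563 years

Periodic yield y = 0.05025. Discount each cash flow and weight by its period:
  t   CF        PV=CF/(1+0.05025)^t    t·PV
  1         4.50         4.2847         4.2847
  2         4.50         4.0797         8.1594
  3         5.50         4.7477        14.2431
  4         5.50         4.5206        18.0822
  5         5.50         4.3043        21.5213
  6         5.50         4.0983        24.5900
  7         5.50         3.9022        27.3157
  8         5.50         3.7155        29.7243
  9         5.50         3.5378        31.8398
  10      105.50        64.6138       646.1384
  Σ                    101.8046       825.8989
Price P = Σ PV = 101.8046.
Macaulay duration = Σ(t·PV) / P = 825.8989 / 101.8046 = 8.11259 half-year periods.
In years: 8.11259 / 2 = 4.05629 years.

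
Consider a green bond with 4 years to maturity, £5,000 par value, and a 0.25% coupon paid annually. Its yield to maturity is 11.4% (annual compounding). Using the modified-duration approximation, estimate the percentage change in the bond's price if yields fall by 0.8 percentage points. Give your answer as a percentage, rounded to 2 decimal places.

+2.86%

Periodic yield y = 0.114. Modified duration first:
  t   CF        PV=CF/(1+0.114)^t    t·PV
  1        12.50        11.2208        11.2208
  2        12.50        10.0726        20.1451
  3        12.50         9.0418        27.1254
  4     5,012.50     3,254.7199    13,018.8797
  Σ                  3,285.0551    13,077.3710
P = 3,285.0551; D_Mac = 3.98087 yrs; D_mod = 3.98087/(1+0.114) = 3.57349 yrs.
ΔP/P ≈ -D_mod · Δy = -3.57349 × (-0.008) = +0.028588 = +2.8588%.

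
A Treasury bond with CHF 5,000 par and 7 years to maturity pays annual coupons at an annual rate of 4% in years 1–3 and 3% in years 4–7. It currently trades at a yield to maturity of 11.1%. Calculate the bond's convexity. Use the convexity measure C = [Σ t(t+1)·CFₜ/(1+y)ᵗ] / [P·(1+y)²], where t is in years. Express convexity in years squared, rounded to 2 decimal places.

37.52

With y = 0.111:
  t   CF        PV=CF/(1+0.111)^t    t·PV        t(t+1)·PV
  1       200.00       180.0180       180.0180         360.0360
  2       200.00       162.0324       324.0648         972.1944
  3       200.00       145.8437       437.5312       1,750.1250
  4       150.00        98.4544       393.8175       1,969.0875
  5       150.00        88.6178       443.0890       2,658.5340
  6       150.00        79.7640       478.5840       3,350.0879
  7     5,150.00     2,464.9540    17,254.6779     138,037.4232
  Σ                  3,219.6843    19,511.7824     149,097.4880
P = 3,219.6843.
Convexity = Σ t(t+1)·PV / [P·(1+y)²] = 149,097.4880 / (3,219.6843 × 1.234321) = 37.51707.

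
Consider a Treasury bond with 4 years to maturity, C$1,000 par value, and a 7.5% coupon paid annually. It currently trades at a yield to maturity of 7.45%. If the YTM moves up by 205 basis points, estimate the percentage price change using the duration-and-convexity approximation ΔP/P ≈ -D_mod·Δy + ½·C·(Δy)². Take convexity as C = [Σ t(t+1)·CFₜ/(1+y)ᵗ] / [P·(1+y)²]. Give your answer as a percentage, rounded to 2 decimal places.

With y = 0.0745:
  t   CF        PV=CF/(1+0.0745)^t    t·PV        t(t+1)·PV
  1        75.00        69.7999        69.7999         139.5998
  2        75.00        64.9604       129.9207         389.7622
  3        75.00        60.4564       181.3691         725.4763
  4     1,075.00       806.4599     3,225.8397      16,129.1983
  Σ                  1,001.6765     3,606.9294      17,384.0366
P = 1,001.6765; D_Mac = 3.60089 yrs; D_mod = 3.35123 yrs; C = 15.03178.
Duration effect: -3.35123 × (+0.0205) = -0.068700
Convexity effect: 0.5 × 15.03178 × (0.0205)² = +0.0031586
ΔP/P ≈ -0.068700 + 0.0031586 = -0.065542 = -6.5542%.

-6.55%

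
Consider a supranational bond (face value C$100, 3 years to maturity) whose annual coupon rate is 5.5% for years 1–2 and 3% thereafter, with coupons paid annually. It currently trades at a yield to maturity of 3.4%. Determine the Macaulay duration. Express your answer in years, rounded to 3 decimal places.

Periodic yield y = 0.034. Discount each cash flow and weight by its year:
  t   CF        PV=CF/(1+0.034)^t    t·PV
  1         5.50         5.3191         5.3191
  2         5.50         5.1442        10.2885
  3       103.00        93.1699       279.5097
  Σ                    103.6333       295.1173
Price P = Σ PV = 103.6333.
Macaulay duration = Σ(t·PV) / P = 295.1173 / 103.6333 = 2.84771 years.

2.848 years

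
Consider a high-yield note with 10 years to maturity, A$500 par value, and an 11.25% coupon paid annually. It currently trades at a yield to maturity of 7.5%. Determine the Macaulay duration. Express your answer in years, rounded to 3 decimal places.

6.873 years

Periodic yield y = 0.075. Discount each cash flow and weight by its year:
  t   CF        PV=CF/(1+0.075)^t    t·PV
  1        56.25        52.3256        52.3256
  2        56.25        48.6750        97.3499
  3        56.25        45.2790       135.8371
  4        56.25        42.1200       168.4801
  5        56.25        39.1814       195.9071
  6        56.25        36.4478       218.6870
  7        56.25        33.9050       237.3347
  8        56.25        31.5395       252.3160
  9        56.25        29.3391       264.0516
  10      556.25       269.8891     2,698.8912
  Σ                    628.7015     4,321.1805
Price P = Σ PV = 628.7015.
Macaulay duration = Σ(t·PV) / P = 4,321.1805 / 628.7015 = 6.87318 years.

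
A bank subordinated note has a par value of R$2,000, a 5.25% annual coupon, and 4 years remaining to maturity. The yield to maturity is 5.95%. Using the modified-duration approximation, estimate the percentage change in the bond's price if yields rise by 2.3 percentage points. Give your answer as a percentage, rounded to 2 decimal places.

Periodic yield y = 0.0595. Modified duration first:
  t   CF        PV=CF/(1+0.0595)^t    t·PV
  1       105.00        99.1034        99.1034
  2       105.00        93.5378       187.0757
  3       105.00        88.2849       264.8547
  4     2,105.00     1,670.5068     6,682.0273
  Σ                  1,951.4329     7,233.0611
P = 1,951.4329; D_Mac = 3.70654 yrs; D_mod = 3.70654/(1+0.0595) = 3.49838 yrs.
ΔP/P ≈ -D_mod · Δy = -3.49838 × (+0.023) = -0.080463 = -8.0463%.

-8.05%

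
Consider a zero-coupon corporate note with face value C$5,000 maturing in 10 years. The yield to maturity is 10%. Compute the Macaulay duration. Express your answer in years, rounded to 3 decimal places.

10.000 years

A zero-coupon bond has a single cash flow at maturity, so its Macaulay duration equals its maturity: 10 years.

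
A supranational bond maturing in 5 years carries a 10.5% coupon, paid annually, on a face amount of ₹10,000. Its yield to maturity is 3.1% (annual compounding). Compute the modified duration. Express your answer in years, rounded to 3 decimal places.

Periodic yield y = 0.031. First find Macaulay duration:
  t   CF        PV=CF/(1+0.031)^t    t·PV
  1     1,050.00     1,018.4287     1,018.4287
  2     1,050.00       987.8067     1,975.6134
  3     1,050.00       958.1054     2,874.3163
  4     1,050.00       929.2972     3,717.1889
  5    11,050.00     9,485.6905    47,428.4526
  Σ                 13,379.3286    57,013.9999
P = 13,379.3286; Macaulay duration = 57,013.9999 / 13,379.3286 = 4.26135 years.
Modified duration = D_Mac / (1 + y) = 4.26135 / 1.031 = 4.13322 years.

4.133 years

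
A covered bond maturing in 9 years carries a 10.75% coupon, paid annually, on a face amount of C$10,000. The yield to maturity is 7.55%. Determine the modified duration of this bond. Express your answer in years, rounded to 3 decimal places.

5.999 years

Periodic yield y = 0.0755. First find Macaulay duration:
  t   CF        PV=CF/(1+0.0755)^t    t·PV
  1     1,075.00       999.5351       999.5351
  2     1,075.00       929.3678     1,858.7357
  3     1,075.00       864.1263     2,592.3789
  4     1,075.00       803.4647     3,213.8588
  5     1,075.00       747.0616     3,735.3078
  6     1,075.00       694.6179     4,167.7075
  7     1,075.00       645.8558     4,520.9906
  8     1,075.00       600.5168     4,804.1342
  9    11,075.00     5,752.4122    51,771.7102
  Σ                 12,036.9582    77,664.3588
P = 12,036.9582; Macaulay duration = 77,664.3588 / 12,036.9582 = 6.45216 years.
Modified duration = D_Mac / (1 + y) = 6.45216 / 1.0755 = 5.99922 years.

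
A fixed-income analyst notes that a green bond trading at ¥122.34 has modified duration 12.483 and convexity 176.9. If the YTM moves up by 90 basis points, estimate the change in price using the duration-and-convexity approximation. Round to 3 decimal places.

-¥12.868

Duration effect: -D_mod·Δy = -12.483 × (+0.009) = -0.112347
Convexity effect: ½·C·(Δy)² = 0.5 × 176.9 × (0.009)² = +0.00716445
ΔP/P ≈ -0.112347 + 0.00716445 = -0.10518255
ΔP ≈ 122.34 × (-0.10518255) = -12.868033167.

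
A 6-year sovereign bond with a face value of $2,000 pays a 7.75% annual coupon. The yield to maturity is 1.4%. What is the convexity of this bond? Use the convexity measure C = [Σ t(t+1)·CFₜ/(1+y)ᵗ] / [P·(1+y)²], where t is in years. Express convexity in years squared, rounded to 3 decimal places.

33.369

With y = 0.014:
  t   CF        PV=CF/(1+0.014)^t    t·PV        t(t+1)·PV
  1       155.00       152.8600       152.8600         305.7199
  2       155.00       150.7495       301.4989         904.4968
  3       155.00       148.6681       446.0043       1,784.0174
  4       155.00       146.6155       586.4620       2,932.3099
  5       155.00       144.5912       722.9561       4,337.7366
  6     2,155.00     1,982.5290    11,895.1739      83,266.2172
  Σ                  2,726.0132    14,104.9552      93,530.4978
P = 2,726.0132.
Convexity = Σ t(t+1)·PV / [P·(1+y)²] = 93,530.4978 / (2,726.0132 × 1.028196) = 33.36948.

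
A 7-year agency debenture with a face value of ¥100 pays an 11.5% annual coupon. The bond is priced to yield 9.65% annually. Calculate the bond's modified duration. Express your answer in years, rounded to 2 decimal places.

Periodic yield y = 0.0965. First find Macaulay duration:
  t   CF        PV=CF/(1+0.0965)^t    t·PV
  1        11.50        10.4879        10.4879
  2        11.50         9.5649        19.1298
  3        11.50         8.7231        26.1694
  4        11.50         7.9554        31.8217
  5        11.50         7.2553        36.2764
  6        11.50         6.6168        39.7006
  7       111.50        58.5079       409.5552
  Σ                    109.1113       573.1410
P = 109.1113; Macaulay duration = 573.1410 / 109.1113 = 5.25281 years.
Modified duration = D_Mac / (1 + y) = 5.25281 / 1.0965 = 4.79053 years.

4.79 years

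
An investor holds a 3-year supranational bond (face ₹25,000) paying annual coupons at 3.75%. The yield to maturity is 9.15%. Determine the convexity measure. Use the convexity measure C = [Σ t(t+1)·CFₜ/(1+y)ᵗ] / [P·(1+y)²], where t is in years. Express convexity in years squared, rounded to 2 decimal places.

With y = 0.0915:
  t   CF        PV=CF/(1+0.0915)^t    t·PV        t(t+1)·PV
  1       937.50       858.9098       858.9098       1,717.8195
  2       937.50       786.9077     1,573.8154       4,721.4462
  3    25,937.50    19,946.0496    59,838.1487     239,352.5948
  Σ                 21,591.8670    62,270.8739     245,791.8605
P = 21,591.8670.
Convexity = Σ t(t+1)·PV / [P·(1+y)²] = 245,791.8605 / (21,591.8670 × 1.191372) = 9.55498.

9.55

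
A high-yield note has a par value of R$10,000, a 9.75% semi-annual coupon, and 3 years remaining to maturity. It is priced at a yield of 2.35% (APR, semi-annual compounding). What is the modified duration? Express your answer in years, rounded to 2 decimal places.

Periodic yield y = 0.01175. First find Macaulay duration:
  t   CF        PV=CF/(1+0.01175)^t    t·PV
  1       487.50       481.8384       481.8384
  2       487.50       476.2425       952.4851
  3       487.50       470.7117     1,412.1351
  4       487.50       465.2451     1,860.9802
  5       487.50       459.8419     2,299.2096
  6    10,487.50     9,777.6097    58,665.6580
  Σ                 12,131.4893    65,672.3063
P = 12,131.4893; Macaulay duration = 65,672.3063 / 12,131.4893 = 5.41338 half-year periods = 2.70669 years.
Modified duration = D_Mac / (1 + y) = 2.70669 / 1.01175 = 2.67525 years.

2.68 years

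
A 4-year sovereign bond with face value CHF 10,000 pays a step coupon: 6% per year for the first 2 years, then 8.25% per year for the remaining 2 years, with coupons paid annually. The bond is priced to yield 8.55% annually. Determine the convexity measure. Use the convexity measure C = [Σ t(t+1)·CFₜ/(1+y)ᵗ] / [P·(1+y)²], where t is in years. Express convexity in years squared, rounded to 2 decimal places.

14.99

With y = 0.0855:
  t   CF        PV=CF/(1+0.0855)^t    t·PV        t(t+1)·PV
  1       600.00       552.7407       552.7407       1,105.4813
  2       600.00       509.2038     1,018.4075       3,055.2225
  3       825.00       645.0071     1,935.0212       7,740.0847
  4    10,825.00     7,796.6600    31,186.6399     155,933.1993
  Σ                  9,503.6114    34,692.8092     167,833.9878
P = 9,503.6114.
Convexity = Σ t(t+1)·PV / [P·(1+y)²] = 167,833.9878 / (9,503.6114 × 1.178310) = 14.98758.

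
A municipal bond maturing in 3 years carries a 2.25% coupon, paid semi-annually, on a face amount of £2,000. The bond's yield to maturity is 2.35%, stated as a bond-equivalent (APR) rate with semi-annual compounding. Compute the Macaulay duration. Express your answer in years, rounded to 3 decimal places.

Periodic yield y = 0.01175. Discount each cash flow and weight by its period:
  t   CF        PV=CF/(1+0.01175)^t    t·PV
  1        22.50        22.2387        22.2387
  2        22.50        21.9804        43.9609
  3        22.50        21.7252        65.1755
  4        22.50        21.4728        85.8914
  5        22.50        21.2235       106.1174
  6     2,022.50     1,885.5986    11,313.5917
  Σ                  1,994.2392    11,636.9755
Price P = Σ PV = 1,994.2392.
Macaulay duration = Σ(t·PV) / P = 11,636.9755 / 1,994.2392 = 5.83530 half-year periods.
In years: 5.83530 / 2 = 2.91765 years.

2.918 years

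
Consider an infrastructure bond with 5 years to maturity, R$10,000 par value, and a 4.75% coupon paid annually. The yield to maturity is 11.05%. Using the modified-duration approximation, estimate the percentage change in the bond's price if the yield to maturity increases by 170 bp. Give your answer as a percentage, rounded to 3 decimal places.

-6.882%

Periodic yield y = 0.1105. Modified duration first:
  t   CF        PV=CF/(1+0.1105)^t    t·PV
  1       475.00       427.7353       427.7353
  2       475.00       385.1736       770.3471
  3       475.00       346.8470     1,040.5409
  4       475.00       312.3341     1,249.3363
  5    10,475.00     6,202.4207    31,012.1033
  Σ                  7,674.5105    34,500.0629
P = 7,674.5105; D_Mac = 4.49541 yrs; D_mod = 4.49541/(1+0.1105) = 4.04809 yrs.
ΔP/P ≈ -D_mod · Δy = -4.04809 × (+0.017) = -0.068818 = -6.8818%.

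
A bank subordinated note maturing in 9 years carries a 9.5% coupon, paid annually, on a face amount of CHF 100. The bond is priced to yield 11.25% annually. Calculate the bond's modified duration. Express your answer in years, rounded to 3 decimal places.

Periodic yield y = 0.1125. First find Macaulay duration:
  t   CF        PV=CF/(1+0.1125)^t    t·PV
  1         9.50         8.5393         8.5393
  2         9.50         7.6758        15.3516
  3         9.50         6.8996        20.6988
  4         9.50         6.2019        24.8075
  5         9.50         5.5747        27.8736
  6         9.50         5.0110        30.0659
  7         9.50         4.5043        31.5298
  8         9.50         4.0488        32.3902
  9       109.50        41.9483       377.5343
  Σ                     90.4036       568.7911
P = 90.4036; Macaulay duration = 568.7911 / 90.4036 = 6.29169 years.
Modified duration = D_Mac / (1 + y) = 6.29169 / 1.1125 = 5.65545 years.

5.655 years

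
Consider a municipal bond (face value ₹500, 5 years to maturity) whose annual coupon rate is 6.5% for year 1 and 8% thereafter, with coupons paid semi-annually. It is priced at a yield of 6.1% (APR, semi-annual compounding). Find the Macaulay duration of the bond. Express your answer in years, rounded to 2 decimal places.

4.30 years

Periodic yield y = 0.0305. Discount each cash flow and weight by its period:
  t   CF        PV=CF/(1+0.0305)^t    t·PV
  1        16.25        15.7690        15.7690
  2        16.25        15.3023        30.6046
  3        20.00        18.2762        54.8286
  4        20.00        17.7353        70.9411
  5        20.00        17.2104        86.0518
  6        20.00        16.7010       100.2059
  7        20.00        16.2067       113.4468
  8        20.00        15.7270       125.8160
  9        20.00        15.2615       137.3538
  10      520.00       385.0555     3,850.5555
  Σ                    533.2450     4,585.5731
Price P = Σ PV = 533.2450.
Macaulay duration = Σ(t·PV) / P = 4,585.5731 / 533.2450 = 8.59937 half-year periods.
In years: 8.59937 / 2 = 4.29969 years.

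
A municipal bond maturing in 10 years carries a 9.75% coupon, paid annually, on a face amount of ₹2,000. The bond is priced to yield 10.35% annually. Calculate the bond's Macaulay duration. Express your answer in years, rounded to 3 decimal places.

Periodic yield y = 0.1035. Discount each cash flow and weight by its year:
  t   CF        PV=CF/(1+0.1035)^t    t·PV
  1       195.00       176.7105       176.7105
  2       195.00       160.1364       320.2727
  3       195.00       145.1168       435.3503
  4       195.00       131.5059       526.0236
  5       195.00       119.1716       595.8582
  6       195.00       107.9942       647.9654
  7       195.00        97.8652       685.0563
  8       195.00        88.6862       709.4894
  9       195.00        80.3681       723.3127
  10    2,195.00       819.8061     8,198.0611
  Σ                  1,927.3609    13,018.1002
Price P = Σ PV = 1,927.3609.
Macaulay duration = Σ(t·PV) / P = 13,018.1002 / 1,927.3609 = 6.75437 years.

6.754 years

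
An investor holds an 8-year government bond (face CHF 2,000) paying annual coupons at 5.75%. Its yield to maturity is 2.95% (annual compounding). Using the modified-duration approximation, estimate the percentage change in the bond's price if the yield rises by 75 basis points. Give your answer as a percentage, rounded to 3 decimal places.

-4.929%

Periodic yield y = 0.0295. Modified duration first:
  t   CF        PV=CF/(1+0.0295)^t    t·PV
  1       115.00       111.7047       111.7047
  2       115.00       108.5038       217.0077
  3       115.00       105.3947       316.1841
  4       115.00       102.3747       409.4986
  5       115.00        99.4411       497.2057
  6       115.00        96.5917       579.5501
  7       115.00        93.8239       656.7672
  8     2,115.00     1,676.0986    13,408.7888
  Σ                  2,393.9332    16,196.7069
P = 2,393.9332; D_Mac = 6.76573 yrs; D_mod = 6.76573/(1+0.0295) = 6.57186 yrs.
ΔP/P ≈ -D_mod · Δy = -6.57186 × (+0.0075) = -0.049289 = -4.9289%.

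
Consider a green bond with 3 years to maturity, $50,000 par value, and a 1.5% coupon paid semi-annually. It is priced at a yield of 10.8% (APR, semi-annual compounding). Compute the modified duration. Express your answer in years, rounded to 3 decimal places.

Periodic yield y = 0.054. First find Macaulay duration:
  t   CF        PV=CF/(1+0.054)^t    t·PV
  1       375.00       355.7875       355.7875
  2       375.00       337.5593       675.1186
  3       375.00       320.2650       960.7949
  4       375.00       303.8567     1,215.4268
  5       375.00       288.2891     1,441.4455
  6    50,375.00    36,742.7277   220,456.3660
  Σ                 38,348.4852   225,104.9392
P = 38,348.4852; Macaulay duration = 225,104.9392 / 38,348.4852 = 5.86998 half-year periods = 2.93499 years.
Modified duration = D_Mac / (1 + y) = 2.93499 / 1.054 = 2.78462 years.

2.785 years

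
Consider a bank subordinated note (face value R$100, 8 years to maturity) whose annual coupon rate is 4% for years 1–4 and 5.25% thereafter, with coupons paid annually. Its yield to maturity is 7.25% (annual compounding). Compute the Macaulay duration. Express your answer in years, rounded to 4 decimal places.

6.8508 years

Periodic yield y = 0.0725. Discount each cash flow and weight by its year:
  t   CF        PV=CF/(1+0.0725)^t    t·PV
  1         4.00         3.7296         3.7296
  2         4.00         3.4775         6.9550
  3         4.00         3.2424         9.7272
  4         4.00         3.0232        12.0929
  5         5.25         3.6998        18.4988
  6         5.25         3.4497        20.6979
  7         5.25         3.2165        22.5152
  8       105.25        60.1234       480.9874
  Σ                     83.9620       575.2040
Price P = Σ PV = 83.9620.
Macaulay duration = Σ(t·PV) / P = 575.2040 / 83.9620 = 6.85076 years.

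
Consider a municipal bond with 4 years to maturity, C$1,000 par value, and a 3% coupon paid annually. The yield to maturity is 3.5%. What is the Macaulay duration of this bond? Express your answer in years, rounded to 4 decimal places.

3.8268 years

Periodic yield y = 0.035. Discount each cash flow and weight by its year:
  t   CF        PV=CF/(1+0.035)^t    t·PV
  1        30.00        28.9855        28.9855
  2        30.00        28.0053        56.0106
  3        30.00        27.0583        81.1748
  4     1,030.00       897.5855     3,590.3420
  Σ                    981.6346     3,756.5130
Price P = Σ PV = 981.6346.
Macaulay duration = Σ(t·PV) / P = 3,756.5130 / 981.6346 = 3.82679 years.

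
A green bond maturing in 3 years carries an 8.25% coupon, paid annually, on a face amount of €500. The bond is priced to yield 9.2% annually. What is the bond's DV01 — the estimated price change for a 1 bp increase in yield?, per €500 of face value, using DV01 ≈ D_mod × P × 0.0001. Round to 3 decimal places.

Periodic yield y = 0.092.
  t   CF        PV=CF/(1+0.092)^t    t·PV
  1        41.25        37.7747        37.7747
  2        41.25        34.5922        69.1845
  3       541.25       415.6521     1,246.9563
  Σ                    488.0191     1,353.9155
P = 488.0191; D_Mac = 2.77431 yrs; D_mod = 2.54058 yrs.
DV01 ≈ 2.54058 × 488.0191 × 0.0001 = 0.123985.

€0.124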